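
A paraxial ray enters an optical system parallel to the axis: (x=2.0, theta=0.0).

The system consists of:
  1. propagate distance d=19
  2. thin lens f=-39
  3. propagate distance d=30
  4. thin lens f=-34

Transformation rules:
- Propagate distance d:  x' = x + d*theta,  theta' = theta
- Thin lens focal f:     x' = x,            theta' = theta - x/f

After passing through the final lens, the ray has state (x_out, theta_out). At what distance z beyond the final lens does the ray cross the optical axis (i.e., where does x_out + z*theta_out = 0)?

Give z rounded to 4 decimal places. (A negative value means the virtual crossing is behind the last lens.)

Answer: -22.7767

Derivation:
Initial: x=2.0000 theta=0.0000
After 1 (propagate distance d=19): x=2.0000 theta=0.0000
After 2 (thin lens f=-39): x=2.0000 theta=2/39 (≈0.0513)
After 3 (propagate distance d=30): x=46/13 (≈3.5385) theta=2/39 (≈0.0513)
After 4 (thin lens f=-34): x=46/13 (≈3.5385) theta=103/663 (≈0.1554)
z_focus = -x_out/theta_out = -(46/13)/(103/663) = -2346/103 ≈ -22.7767
Rounded to 4 decimal places: z = -22.7767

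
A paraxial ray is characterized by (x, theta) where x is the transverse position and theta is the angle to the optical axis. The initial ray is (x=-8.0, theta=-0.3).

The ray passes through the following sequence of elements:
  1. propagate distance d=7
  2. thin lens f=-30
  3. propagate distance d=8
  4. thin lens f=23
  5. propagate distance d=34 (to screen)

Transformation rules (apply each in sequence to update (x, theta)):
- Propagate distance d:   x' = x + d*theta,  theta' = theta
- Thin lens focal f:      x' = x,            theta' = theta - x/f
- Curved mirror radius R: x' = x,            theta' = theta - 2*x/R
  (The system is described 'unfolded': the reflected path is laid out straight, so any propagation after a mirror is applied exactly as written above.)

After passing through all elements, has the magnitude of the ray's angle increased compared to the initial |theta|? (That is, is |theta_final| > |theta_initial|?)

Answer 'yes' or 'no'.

Initial: x=-8.0000 theta=-0.3000
After 1 (propagate distance d=7): x=-10.1000 theta=-0.3000
After 2 (thin lens f=-30): x=-10.1000 theta=-191/300 (≈-0.6367)
After 3 (propagate distance d=8): x=-2279/150 (≈-15.1933) theta=-191/300 (≈-0.6367)
After 4 (thin lens f=23): x=-2279/150 (≈-15.1933) theta=11/460 (≈0.0239)
After 5 (propagate distance d=34 (to screen)): x=-24806/1725 (≈-14.3803) theta=11/460 (≈0.0239)
|theta_initial|=0.3000 |theta_final|=11/460 (≈0.0239) -> not increased

Answer: no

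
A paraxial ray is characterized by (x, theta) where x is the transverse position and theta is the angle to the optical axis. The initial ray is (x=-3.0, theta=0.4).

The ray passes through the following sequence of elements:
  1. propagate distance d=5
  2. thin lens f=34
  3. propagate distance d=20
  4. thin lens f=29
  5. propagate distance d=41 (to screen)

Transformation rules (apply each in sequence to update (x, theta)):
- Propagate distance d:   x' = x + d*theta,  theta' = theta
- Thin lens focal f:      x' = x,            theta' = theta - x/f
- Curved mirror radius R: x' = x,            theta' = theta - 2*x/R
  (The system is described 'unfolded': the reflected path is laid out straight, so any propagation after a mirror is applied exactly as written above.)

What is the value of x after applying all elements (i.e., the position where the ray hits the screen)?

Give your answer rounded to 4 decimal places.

Initial: x=-3.0000 theta=0.4000
After 1 (propagate distance d=5): x=-1.0000 theta=0.4000
After 2 (thin lens f=34): x=-1.0000 theta=73/170 (≈0.4294)
After 3 (propagate distance d=20): x=129/17 (≈7.5882) theta=73/170 (≈0.4294)
After 4 (thin lens f=29): x=129/17 (≈7.5882) theta=827/4930 (≈0.1677)
After 5 (propagate distance d=41 (to screen)): x=71317/4930 (≈14.4659) theta=827/4930 (≈0.1677)
Rounded to 4 decimal places: x = 14.4659

Answer: 14.4659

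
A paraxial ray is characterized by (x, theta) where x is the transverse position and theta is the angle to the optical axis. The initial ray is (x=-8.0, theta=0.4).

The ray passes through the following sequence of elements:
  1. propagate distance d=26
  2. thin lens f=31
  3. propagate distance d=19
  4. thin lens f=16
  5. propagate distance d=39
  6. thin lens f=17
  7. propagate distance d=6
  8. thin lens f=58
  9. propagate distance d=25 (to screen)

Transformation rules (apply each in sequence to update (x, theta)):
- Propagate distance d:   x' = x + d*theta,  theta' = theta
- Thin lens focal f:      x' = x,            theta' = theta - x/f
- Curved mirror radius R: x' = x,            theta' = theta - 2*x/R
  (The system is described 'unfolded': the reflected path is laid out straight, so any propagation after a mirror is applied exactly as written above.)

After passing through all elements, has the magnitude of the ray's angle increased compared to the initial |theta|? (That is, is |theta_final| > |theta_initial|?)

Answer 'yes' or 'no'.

Answer: no

Derivation:
Initial: x=-8.0000 theta=0.4000
After 1 (propagate distance d=26): x=2.4000 theta=0.4000
After 2 (thin lens f=31): x=2.4000 theta=10/31 (≈0.3226)
After 3 (propagate distance d=19): x=1322/155 (≈8.5290) theta=10/31 (≈0.3226)
After 4 (thin lens f=16): x=1322/155 (≈8.5290) theta=-261/1240 (≈-0.2105)
After 5 (propagate distance d=39): x=397/1240 (≈0.3202) theta=-261/1240 (≈-0.2105)
After 6 (thin lens f=17): x=397/1240 (≈0.3202) theta=-2417/10540 (≈-0.2293)
After 7 (propagate distance d=6): x=-4451/4216 (≈-1.0557) theta=-2417/10540 (≈-0.2293)
After 8 (thin lens f=58): x=-4451/4216 (≈-1.0557) theta=-258117/1222640 (≈-0.2111)
After 9 (propagate distance d=25 (to screen)): x=-1548743/244528 (≈-6.3336) theta=-258117/1222640 (≈-0.2111)
|theta_initial|=0.4000 |theta_final|=258117/1222640 (≈0.2111) -> not increased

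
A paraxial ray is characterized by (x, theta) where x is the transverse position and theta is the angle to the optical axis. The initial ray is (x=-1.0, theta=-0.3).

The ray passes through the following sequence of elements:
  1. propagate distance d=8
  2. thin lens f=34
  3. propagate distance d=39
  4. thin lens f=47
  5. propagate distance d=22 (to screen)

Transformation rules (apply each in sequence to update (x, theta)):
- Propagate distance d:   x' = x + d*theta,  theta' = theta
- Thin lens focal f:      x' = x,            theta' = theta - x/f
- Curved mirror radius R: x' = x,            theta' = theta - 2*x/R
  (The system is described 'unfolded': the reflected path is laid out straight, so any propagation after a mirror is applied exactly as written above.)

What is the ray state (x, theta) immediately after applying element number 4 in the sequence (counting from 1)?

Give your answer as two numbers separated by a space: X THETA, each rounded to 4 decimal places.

Answer: -11.2000 0.0383

Derivation:
Initial: x=-1.0000 theta=-0.3000
After 1 (propagate distance d=8): x=-3.4000 theta=-0.3000
After 2 (thin lens f=34): x=-3.4000 theta=-0.2000
After 3 (propagate distance d=39): x=-11.2000 theta=-0.2000
After 4 (thin lens f=47): x=-11.2000 theta=9/235 (≈0.0383)
Rounded to 4 decimal places: x = -11.2000, theta = 0.0383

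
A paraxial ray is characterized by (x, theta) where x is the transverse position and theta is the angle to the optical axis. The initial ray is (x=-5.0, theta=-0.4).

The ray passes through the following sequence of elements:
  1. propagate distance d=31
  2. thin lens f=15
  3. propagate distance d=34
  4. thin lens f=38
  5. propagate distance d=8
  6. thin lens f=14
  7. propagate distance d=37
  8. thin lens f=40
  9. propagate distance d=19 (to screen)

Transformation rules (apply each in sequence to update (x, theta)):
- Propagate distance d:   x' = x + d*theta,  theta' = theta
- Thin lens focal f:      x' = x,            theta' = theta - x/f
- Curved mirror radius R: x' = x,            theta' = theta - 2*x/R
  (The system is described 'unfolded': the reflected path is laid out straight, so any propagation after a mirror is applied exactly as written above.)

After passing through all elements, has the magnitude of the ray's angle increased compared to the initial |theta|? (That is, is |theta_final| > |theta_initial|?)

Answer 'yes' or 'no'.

Answer: no

Derivation:
Initial: x=-5.0000 theta=-0.4000
After 1 (propagate distance d=31): x=-17.4000 theta=-0.4000
After 2 (thin lens f=15): x=-17.4000 theta=0.7600
After 3 (propagate distance d=34): x=8.4400 theta=0.7600
After 4 (thin lens f=38): x=8.4400 theta=511/950 (≈0.5379)
After 5 (propagate distance d=8): x=6053/475 (≈12.7432) theta=511/950 (≈0.5379)
After 6 (thin lens f=14): x=6053/475 (≈12.7432) theta=-1238/3325 (≈-0.3723)
After 7 (propagate distance d=37): x=-687/665 (≈-1.0331) theta=-1238/3325 (≈-0.3723)
After 8 (thin lens f=40): x=-687/665 (≈-1.0331) theta=-9217/26600 (≈-0.3465)
After 9 (propagate distance d=19 (to screen)): x=-202603/26600 (≈-7.6167) theta=-9217/26600 (≈-0.3465)
|theta_initial|=0.4000 |theta_final|=9217/26600 (≈0.3465) -> not increased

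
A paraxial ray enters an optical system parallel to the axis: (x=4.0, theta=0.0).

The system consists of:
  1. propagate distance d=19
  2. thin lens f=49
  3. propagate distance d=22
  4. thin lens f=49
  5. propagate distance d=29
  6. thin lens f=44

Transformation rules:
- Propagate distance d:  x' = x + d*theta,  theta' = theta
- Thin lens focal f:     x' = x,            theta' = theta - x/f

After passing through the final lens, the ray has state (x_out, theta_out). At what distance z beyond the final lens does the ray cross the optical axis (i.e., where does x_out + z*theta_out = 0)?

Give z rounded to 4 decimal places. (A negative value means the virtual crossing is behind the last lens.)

Answer: -15.7385

Derivation:
Initial: x=4.0000 theta=0.0000
After 1 (propagate distance d=19): x=4.0000 theta=0.0000
After 2 (thin lens f=49): x=4.0000 theta=-4/49 (≈-0.0816)
After 3 (propagate distance d=22): x=108/49 (≈2.2041) theta=-4/49 (≈-0.0816)
After 4 (thin lens f=49): x=108/49 (≈2.2041) theta=-304/2401 (≈-0.1266)
After 5 (propagate distance d=29): x=-3524/2401 (≈-1.4677) theta=-304/2401 (≈-0.1266)
After 6 (thin lens f=44): x=-3524/2401 (≈-1.4677) theta=-2463/26411 (≈-0.0933)
z_focus = -x_out/theta_out = -(-3524/2401)/(-2463/26411) = -38764/2463 ≈ -15.7385
Rounded to 4 decimal places: z = -15.7385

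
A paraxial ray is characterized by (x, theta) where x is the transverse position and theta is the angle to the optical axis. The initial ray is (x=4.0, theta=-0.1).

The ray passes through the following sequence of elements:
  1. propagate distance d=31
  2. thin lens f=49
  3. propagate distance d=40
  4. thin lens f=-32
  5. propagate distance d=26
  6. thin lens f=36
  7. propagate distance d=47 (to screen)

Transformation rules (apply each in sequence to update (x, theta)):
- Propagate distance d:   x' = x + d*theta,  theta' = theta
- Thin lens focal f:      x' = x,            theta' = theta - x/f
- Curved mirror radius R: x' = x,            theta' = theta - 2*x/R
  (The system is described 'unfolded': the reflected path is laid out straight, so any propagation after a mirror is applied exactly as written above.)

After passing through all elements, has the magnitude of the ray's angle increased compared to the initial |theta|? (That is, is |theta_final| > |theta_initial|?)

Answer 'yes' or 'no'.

Initial: x=4.0000 theta=-0.1000
After 1 (propagate distance d=31): x=0.9000 theta=-0.1000
After 2 (thin lens f=49): x=0.9000 theta=-29/245 (≈-0.1184)
After 3 (propagate distance d=40): x=-1879/490 (≈-3.8347) theta=-29/245 (≈-0.1184)
After 4 (thin lens f=-32): x=-1879/490 (≈-3.8347) theta=-747/3136 (≈-0.2382)
After 5 (propagate distance d=26): x=-78619/7840 (≈-10.0279) theta=-747/3136 (≈-0.2382)
After 6 (thin lens f=36): x=-78619/7840 (≈-10.0279) theta=1627/40320 (≈0.0404)
After 7 (propagate distance d=47 (to screen)): x=-2295001/282240 (≈-8.1314) theta=1627/40320 (≈0.0404)
|theta_initial|=0.1000 |theta_final|=1627/40320 (≈0.0404) -> not increased

Answer: no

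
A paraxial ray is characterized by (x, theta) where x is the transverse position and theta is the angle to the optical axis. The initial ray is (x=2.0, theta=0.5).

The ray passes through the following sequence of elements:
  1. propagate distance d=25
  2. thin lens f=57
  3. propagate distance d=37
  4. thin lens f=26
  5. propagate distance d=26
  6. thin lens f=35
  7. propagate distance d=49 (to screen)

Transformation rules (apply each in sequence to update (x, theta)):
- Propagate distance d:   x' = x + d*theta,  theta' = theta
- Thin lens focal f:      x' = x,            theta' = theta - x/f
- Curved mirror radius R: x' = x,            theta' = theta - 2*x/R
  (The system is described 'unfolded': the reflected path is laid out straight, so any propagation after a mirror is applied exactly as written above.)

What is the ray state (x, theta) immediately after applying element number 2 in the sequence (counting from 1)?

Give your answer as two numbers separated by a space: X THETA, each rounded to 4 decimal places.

Initial: x=2.0000 theta=0.5000
After 1 (propagate distance d=25): x=14.5000 theta=0.5000
After 2 (thin lens f=57): x=14.5000 theta=14/57 (≈0.2456)
Rounded to 4 decimal places: x = 14.5000, theta = 0.2456

Answer: 14.5000 0.2456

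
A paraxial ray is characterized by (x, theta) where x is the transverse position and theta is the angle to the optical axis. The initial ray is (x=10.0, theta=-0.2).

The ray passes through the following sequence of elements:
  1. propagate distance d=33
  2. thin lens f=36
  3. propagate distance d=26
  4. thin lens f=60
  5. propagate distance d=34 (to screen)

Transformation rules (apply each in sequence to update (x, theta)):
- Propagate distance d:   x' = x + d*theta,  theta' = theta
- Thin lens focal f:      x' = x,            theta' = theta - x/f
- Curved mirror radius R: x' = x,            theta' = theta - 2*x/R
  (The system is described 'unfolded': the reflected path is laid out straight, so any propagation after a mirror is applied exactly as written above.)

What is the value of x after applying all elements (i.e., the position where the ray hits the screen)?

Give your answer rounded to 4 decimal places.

Initial: x=10.0000 theta=-0.2000
After 1 (propagate distance d=33): x=3.4000 theta=-0.2000
After 2 (thin lens f=36): x=3.4000 theta=-53/180 (≈-0.2944)
After 3 (propagate distance d=26): x=-383/90 (≈-4.2556) theta=-53/180 (≈-0.2944)
After 4 (thin lens f=60): x=-383/90 (≈-4.2556) theta=-1207/5400 (≈-0.2235)
After 5 (propagate distance d=34 (to screen)): x=-32009/2700 (≈-11.8552) theta=-1207/5400 (≈-0.2235)
Rounded to 4 decimal places: x = -11.8552

Answer: -11.8552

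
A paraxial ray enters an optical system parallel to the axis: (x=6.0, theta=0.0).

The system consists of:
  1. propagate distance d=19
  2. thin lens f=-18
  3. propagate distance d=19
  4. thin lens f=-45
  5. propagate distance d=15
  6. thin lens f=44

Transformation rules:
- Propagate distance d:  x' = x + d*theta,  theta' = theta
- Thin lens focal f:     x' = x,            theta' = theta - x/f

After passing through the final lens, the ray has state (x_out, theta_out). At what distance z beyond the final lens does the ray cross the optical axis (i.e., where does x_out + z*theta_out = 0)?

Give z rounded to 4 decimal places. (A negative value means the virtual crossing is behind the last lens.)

Answer: -178.6536

Derivation:
Initial: x=6.0000 theta=0.0000
After 1 (propagate distance d=19): x=6.0000 theta=0.0000
After 2 (thin lens f=-18): x=6.0000 theta=1/3 (≈0.3333)
After 3 (propagate distance d=19): x=37/3 (≈12.3333) theta=1/3 (≈0.3333)
After 4 (thin lens f=-45): x=37/3 (≈12.3333) theta=82/135 (≈0.6074)
After 5 (propagate distance d=15): x=193/9 (≈21.4444) theta=82/135 (≈0.6074)
After 6 (thin lens f=44): x=193/9 (≈21.4444) theta=713/5940 (≈0.1200)
z_focus = -x_out/theta_out = -(193/9)/(713/5940) = -127380/713 ≈ -178.6536
Rounded to 4 decimal places: z = -178.6536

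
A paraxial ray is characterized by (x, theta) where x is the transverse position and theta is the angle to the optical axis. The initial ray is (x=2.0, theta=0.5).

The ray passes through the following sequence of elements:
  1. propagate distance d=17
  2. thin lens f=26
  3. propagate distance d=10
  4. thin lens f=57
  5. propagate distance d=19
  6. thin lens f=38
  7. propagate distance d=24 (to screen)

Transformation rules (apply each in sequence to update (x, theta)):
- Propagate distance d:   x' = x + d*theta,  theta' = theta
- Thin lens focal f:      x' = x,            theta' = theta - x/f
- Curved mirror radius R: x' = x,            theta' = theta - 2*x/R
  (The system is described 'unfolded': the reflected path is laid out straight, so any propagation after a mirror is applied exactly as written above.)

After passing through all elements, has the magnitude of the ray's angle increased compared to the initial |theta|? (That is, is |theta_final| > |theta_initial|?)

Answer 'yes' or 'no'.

Initial: x=2.0000 theta=0.5000
After 1 (propagate distance d=17): x=10.5000 theta=0.5000
After 2 (thin lens f=26): x=10.5000 theta=5/52 (≈0.0962)
After 3 (propagate distance d=10): x=149/13 (≈11.4615) theta=5/52 (≈0.0962)
After 4 (thin lens f=57): x=149/13 (≈11.4615) theta=-311/2964 (≈-0.1049)
After 5 (propagate distance d=19): x=1477/156 (≈9.4679) theta=-311/2964 (≈-0.1049)
After 6 (thin lens f=38): x=1477/156 (≈9.4679) theta=-2099/5928 (≈-0.3541)
After 7 (propagate distance d=24 (to screen)): x=2875/2964 (≈0.9700) theta=-2099/5928 (≈-0.3541)
|theta_initial|=0.5000 |theta_final|=2099/5928 (≈0.3541) -> not increased

Answer: no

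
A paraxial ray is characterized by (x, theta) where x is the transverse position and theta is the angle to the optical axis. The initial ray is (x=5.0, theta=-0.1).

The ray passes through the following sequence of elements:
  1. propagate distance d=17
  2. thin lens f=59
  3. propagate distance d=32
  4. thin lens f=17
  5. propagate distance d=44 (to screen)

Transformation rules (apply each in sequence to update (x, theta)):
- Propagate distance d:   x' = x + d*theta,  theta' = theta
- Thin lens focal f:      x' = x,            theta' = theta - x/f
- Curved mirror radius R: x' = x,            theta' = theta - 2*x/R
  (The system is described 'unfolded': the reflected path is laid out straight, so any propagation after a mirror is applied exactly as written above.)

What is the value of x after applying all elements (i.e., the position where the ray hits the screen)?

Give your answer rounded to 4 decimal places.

Initial: x=5.0000 theta=-0.1000
After 1 (propagate distance d=17): x=3.3000 theta=-0.1000
After 2 (thin lens f=59): x=3.3000 theta=-46/295 (≈-0.1559)
After 3 (propagate distance d=32): x=-997/590 (≈-1.6898) theta=-46/295 (≈-0.1559)
After 4 (thin lens f=17): x=-997/590 (≈-1.6898) theta=-567/10030 (≈-0.0565)
After 5 (propagate distance d=44 (to screen)): x=-41897/10030 (≈-4.1772) theta=-567/10030 (≈-0.0565)
Rounded to 4 decimal places: x = -4.1772

Answer: -4.1772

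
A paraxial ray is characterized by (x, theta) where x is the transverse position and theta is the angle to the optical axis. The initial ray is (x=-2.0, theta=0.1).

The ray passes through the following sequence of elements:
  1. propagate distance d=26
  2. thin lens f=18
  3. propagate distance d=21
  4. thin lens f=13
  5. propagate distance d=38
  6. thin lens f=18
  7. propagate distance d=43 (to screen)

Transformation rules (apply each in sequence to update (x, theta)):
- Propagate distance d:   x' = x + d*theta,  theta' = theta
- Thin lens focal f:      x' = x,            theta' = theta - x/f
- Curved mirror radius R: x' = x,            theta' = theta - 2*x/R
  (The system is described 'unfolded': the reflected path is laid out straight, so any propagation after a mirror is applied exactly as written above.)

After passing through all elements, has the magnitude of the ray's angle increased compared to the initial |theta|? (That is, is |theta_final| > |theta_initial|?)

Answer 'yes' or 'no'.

Answer: no

Derivation:
Initial: x=-2.0000 theta=0.1000
After 1 (propagate distance d=26): x=0.6000 theta=0.1000
After 2 (thin lens f=18): x=0.6000 theta=1/15 (≈0.0667)
After 3 (propagate distance d=21): x=2.0000 theta=1/15 (≈0.0667)
After 4 (thin lens f=13): x=2.0000 theta=-17/195 (≈-0.0872)
After 5 (propagate distance d=38): x=-256/195 (≈-1.3128) theta=-17/195 (≈-0.0872)
After 6 (thin lens f=18): x=-256/195 (≈-1.3128) theta=-5/351 (≈-0.0142)
After 7 (propagate distance d=43 (to screen)): x=-3379/1755 (≈-1.9254) theta=-5/351 (≈-0.0142)
|theta_initial|=0.1000 |theta_final|=5/351 (≈0.0142) -> not increased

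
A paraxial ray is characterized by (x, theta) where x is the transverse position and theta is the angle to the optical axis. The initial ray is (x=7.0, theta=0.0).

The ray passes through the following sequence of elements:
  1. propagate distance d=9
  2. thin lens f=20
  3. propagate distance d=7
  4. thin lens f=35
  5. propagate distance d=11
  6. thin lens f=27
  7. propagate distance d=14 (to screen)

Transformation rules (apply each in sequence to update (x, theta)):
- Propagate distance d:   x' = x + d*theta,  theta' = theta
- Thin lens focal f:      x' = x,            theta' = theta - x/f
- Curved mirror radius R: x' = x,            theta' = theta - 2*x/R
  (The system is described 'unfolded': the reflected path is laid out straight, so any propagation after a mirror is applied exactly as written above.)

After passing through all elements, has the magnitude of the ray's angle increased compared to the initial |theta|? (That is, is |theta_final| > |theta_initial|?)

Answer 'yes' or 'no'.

Initial: x=7.0000 theta=0.0000
After 1 (propagate distance d=9): x=7.0000 theta=0.0000
After 2 (thin lens f=20): x=7.0000 theta=-0.3500
After 3 (propagate distance d=7): x=4.5500 theta=-0.3500
After 4 (thin lens f=35): x=4.5500 theta=-0.4800
After 5 (propagate distance d=11): x=-0.7300 theta=-0.4800
After 6 (thin lens f=27): x=-0.7300 theta=-1223/2700 (≈-0.4530)
After 7 (propagate distance d=14 (to screen)): x=-19093/2700 (≈-7.0715) theta=-1223/2700 (≈-0.4530)
|theta_initial|=0.0000 |theta_final|=1223/2700 (≈0.4530) -> increased

Answer: yes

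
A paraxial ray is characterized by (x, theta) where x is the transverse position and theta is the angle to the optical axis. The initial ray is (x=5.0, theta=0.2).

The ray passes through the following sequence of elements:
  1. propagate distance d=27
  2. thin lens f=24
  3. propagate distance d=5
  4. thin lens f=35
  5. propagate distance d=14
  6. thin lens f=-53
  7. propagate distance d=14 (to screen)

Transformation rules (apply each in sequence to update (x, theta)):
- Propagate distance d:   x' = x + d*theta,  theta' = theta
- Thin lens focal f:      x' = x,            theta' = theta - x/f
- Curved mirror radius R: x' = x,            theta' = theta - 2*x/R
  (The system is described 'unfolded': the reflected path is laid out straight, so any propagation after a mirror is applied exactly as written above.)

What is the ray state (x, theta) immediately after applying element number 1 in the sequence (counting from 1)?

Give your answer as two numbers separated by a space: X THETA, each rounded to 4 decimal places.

Answer: 10.4000 0.2000

Derivation:
Initial: x=5.0000 theta=0.2000
After 1 (propagate distance d=27): x=10.4000 theta=0.2000
Rounded to 4 decimal places: x = 10.4000, theta = 0.2000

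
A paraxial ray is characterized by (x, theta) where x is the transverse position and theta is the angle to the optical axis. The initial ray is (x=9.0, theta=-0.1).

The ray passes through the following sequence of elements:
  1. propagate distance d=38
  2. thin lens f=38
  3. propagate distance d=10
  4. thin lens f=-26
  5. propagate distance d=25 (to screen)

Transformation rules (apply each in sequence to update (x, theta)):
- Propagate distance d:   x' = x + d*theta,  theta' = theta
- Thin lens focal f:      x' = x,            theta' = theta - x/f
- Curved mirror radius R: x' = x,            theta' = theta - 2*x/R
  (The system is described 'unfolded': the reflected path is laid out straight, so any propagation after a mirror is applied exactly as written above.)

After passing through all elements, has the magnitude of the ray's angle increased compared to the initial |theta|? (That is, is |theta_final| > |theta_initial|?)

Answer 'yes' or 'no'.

Initial: x=9.0000 theta=-0.1000
After 1 (propagate distance d=38): x=5.2000 theta=-0.1000
After 2 (thin lens f=38): x=5.2000 theta=-9/38 (≈-0.2368)
After 3 (propagate distance d=10): x=269/95 (≈2.8316) theta=-9/38 (≈-0.2368)
After 4 (thin lens f=-26): x=269/95 (≈2.8316) theta=-158/1235 (≈-0.1279)
After 5 (propagate distance d=25 (to screen)): x=-453/1235 (≈-0.3668) theta=-158/1235 (≈-0.1279)
|theta_initial|=0.1000 |theta_final|=158/1235 (≈0.1279) -> increased

Answer: yes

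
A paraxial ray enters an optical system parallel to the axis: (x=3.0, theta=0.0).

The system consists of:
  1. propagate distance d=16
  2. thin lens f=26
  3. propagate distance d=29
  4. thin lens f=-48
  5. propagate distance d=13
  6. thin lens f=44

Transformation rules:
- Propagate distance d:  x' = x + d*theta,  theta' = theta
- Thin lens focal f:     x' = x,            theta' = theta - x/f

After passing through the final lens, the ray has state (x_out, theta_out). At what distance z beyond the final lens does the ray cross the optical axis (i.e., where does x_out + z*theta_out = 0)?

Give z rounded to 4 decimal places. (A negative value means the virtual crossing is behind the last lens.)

Initial: x=3.0000 theta=0.0000
After 1 (propagate distance d=16): x=3.0000 theta=0.0000
After 2 (thin lens f=26): x=3.0000 theta=-3/26 (≈-0.1154)
After 3 (propagate distance d=29): x=-9/26 (≈-0.3462) theta=-3/26 (≈-0.1154)
After 4 (thin lens f=-48): x=-9/26 (≈-0.3462) theta=-51/416 (≈-0.1226)
After 5 (propagate distance d=13): x=-807/416 (≈-1.9399) theta=-51/416 (≈-0.1226)
After 6 (thin lens f=44): x=-807/416 (≈-1.9399) theta=-1437/18304 (≈-0.0785)
z_focus = -x_out/theta_out = -(-807/416)/(-1437/18304) = -11836/479 ≈ -24.7098
Rounded to 4 decimal places: z = -24.7098

Answer: -24.7098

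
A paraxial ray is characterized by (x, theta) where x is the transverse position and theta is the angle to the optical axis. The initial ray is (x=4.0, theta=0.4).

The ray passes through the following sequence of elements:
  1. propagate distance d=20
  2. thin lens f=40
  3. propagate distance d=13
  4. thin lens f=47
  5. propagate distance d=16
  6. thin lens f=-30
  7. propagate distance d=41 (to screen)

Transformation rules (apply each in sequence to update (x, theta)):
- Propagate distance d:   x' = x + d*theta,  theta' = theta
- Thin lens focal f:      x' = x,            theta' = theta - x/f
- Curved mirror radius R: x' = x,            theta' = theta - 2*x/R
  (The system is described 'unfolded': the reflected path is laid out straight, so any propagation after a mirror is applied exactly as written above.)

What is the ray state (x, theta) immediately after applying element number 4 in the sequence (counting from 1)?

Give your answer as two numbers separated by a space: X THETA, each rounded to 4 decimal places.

Initial: x=4.0000 theta=0.4000
After 1 (propagate distance d=20): x=12.0000 theta=0.4000
After 2 (thin lens f=40): x=12.0000 theta=0.1000
After 3 (propagate distance d=13): x=13.3000 theta=0.1000
After 4 (thin lens f=47): x=13.3000 theta=-43/235 (≈-0.1830)
Rounded to 4 decimal places: x = 13.3000, theta = -0.1830

Answer: 13.3000 -0.1830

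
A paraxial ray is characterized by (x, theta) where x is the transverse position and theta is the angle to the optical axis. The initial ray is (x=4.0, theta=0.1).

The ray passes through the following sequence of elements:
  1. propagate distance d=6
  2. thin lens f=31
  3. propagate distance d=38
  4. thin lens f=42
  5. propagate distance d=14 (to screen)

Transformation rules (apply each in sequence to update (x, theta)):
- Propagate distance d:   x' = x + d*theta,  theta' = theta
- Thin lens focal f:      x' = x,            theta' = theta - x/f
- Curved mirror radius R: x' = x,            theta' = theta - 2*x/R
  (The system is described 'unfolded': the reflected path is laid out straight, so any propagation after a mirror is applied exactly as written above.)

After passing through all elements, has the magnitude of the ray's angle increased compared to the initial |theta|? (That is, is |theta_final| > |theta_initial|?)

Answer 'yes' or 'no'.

Initial: x=4.0000 theta=0.1000
After 1 (propagate distance d=6): x=4.6000 theta=0.1000
After 2 (thin lens f=31): x=4.6000 theta=-3/62 (≈-0.0484)
After 3 (propagate distance d=38): x=428/155 (≈2.7613) theta=-3/62 (≈-0.0484)
After 4 (thin lens f=42): x=428/155 (≈2.7613) theta=-743/6510 (≈-0.1141)
After 5 (propagate distance d=14 (to screen)): x=541/465 (≈1.1634) theta=-743/6510 (≈-0.1141)
|theta_initial|=0.1000 |theta_final|=743/6510 (≈0.1141) -> increased

Answer: yes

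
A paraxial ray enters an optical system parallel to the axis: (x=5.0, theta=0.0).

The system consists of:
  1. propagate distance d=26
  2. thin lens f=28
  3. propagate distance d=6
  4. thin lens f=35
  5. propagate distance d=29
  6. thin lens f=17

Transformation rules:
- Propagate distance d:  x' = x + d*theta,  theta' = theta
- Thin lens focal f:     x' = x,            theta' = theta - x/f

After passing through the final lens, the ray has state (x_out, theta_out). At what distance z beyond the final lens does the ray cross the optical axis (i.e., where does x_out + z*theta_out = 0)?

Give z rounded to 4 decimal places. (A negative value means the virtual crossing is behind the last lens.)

Answer: -174.5465

Derivation:
Initial: x=5.0000 theta=0.0000
After 1 (propagate distance d=26): x=5.0000 theta=0.0000
After 2 (thin lens f=28): x=5.0000 theta=-5/28 (≈-0.1786)
After 3 (propagate distance d=6): x=55/14 (≈3.9286) theta=-5/28 (≈-0.1786)
After 4 (thin lens f=35): x=55/14 (≈3.9286) theta=-57/196 (≈-0.2908)
After 5 (propagate distance d=29): x=-883/196 (≈-4.5051) theta=-57/196 (≈-0.2908)
After 6 (thin lens f=17): x=-883/196 (≈-4.5051) theta=-43/1666 (≈-0.0258)
z_focus = -x_out/theta_out = -(-883/196)/(-43/1666) = -15011/86 ≈ -174.5465
Rounded to 4 decimal places: z = -174.5465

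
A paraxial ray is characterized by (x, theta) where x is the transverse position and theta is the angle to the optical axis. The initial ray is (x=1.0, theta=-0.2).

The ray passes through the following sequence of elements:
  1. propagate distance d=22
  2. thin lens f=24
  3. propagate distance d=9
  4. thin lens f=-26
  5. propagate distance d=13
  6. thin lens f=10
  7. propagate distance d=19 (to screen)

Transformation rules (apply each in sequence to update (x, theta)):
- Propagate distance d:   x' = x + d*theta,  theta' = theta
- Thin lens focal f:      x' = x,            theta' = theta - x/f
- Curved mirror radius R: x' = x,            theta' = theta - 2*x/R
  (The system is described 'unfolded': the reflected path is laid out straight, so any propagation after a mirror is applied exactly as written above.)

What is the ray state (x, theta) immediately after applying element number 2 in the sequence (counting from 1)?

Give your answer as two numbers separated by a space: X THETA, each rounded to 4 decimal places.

Answer: -3.4000 -0.0583

Derivation:
Initial: x=1.0000 theta=-0.2000
After 1 (propagate distance d=22): x=-3.4000 theta=-0.2000
After 2 (thin lens f=24): x=-3.4000 theta=-7/120 (≈-0.0583)
Rounded to 4 decimal places: x = -3.4000, theta = -0.0583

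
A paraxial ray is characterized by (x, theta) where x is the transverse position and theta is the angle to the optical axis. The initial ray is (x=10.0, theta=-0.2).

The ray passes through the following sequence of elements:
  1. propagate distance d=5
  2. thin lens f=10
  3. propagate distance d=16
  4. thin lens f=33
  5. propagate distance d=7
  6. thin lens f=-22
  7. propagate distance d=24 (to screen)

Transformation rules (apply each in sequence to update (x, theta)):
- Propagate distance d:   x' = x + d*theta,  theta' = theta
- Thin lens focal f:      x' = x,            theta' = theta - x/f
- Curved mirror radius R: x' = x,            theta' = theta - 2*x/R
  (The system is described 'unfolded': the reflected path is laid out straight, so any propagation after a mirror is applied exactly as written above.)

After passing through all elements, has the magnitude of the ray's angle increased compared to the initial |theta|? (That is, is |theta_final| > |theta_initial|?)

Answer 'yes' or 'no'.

Answer: yes

Derivation:
Initial: x=10.0000 theta=-0.2000
After 1 (propagate distance d=5): x=9.0000 theta=-0.2000
After 2 (thin lens f=10): x=9.0000 theta=-1.1000
After 3 (propagate distance d=16): x=-8.6000 theta=-1.1000
After 4 (thin lens f=33): x=-8.6000 theta=-277/330 (≈-0.8394)
After 5 (propagate distance d=7): x=-4777/330 (≈-14.4758) theta=-277/330 (≈-0.8394)
After 6 (thin lens f=-22): x=-4777/330 (≈-14.4758) theta=-10871/7260 (≈-1.4974)
After 7 (propagate distance d=24 (to screen)): x=-182999/3630 (≈-50.4129) theta=-10871/7260 (≈-1.4974)
|theta_initial|=0.2000 |theta_final|=10871/7260 (≈1.4974) -> increased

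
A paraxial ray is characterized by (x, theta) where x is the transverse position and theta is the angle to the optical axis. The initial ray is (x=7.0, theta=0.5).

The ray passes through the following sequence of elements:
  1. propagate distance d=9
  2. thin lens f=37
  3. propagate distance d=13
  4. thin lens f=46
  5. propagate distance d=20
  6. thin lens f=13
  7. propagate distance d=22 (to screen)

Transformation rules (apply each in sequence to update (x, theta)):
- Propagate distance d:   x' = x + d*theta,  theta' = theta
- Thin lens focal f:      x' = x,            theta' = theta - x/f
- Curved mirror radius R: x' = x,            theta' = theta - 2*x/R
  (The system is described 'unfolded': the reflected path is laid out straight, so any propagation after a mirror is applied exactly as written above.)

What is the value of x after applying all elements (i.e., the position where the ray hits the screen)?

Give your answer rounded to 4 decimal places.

Initial: x=7.0000 theta=0.5000
After 1 (propagate distance d=9): x=11.5000 theta=0.5000
After 2 (thin lens f=37): x=11.5000 theta=7/37 (≈0.1892)
After 3 (propagate distance d=13): x=1033/74 (≈13.9595) theta=7/37 (≈0.1892)
After 4 (thin lens f=46): x=1033/74 (≈13.9595) theta=-389/3404 (≈-0.1143)
After 5 (propagate distance d=20): x=537/46 (≈11.6739) theta=-389/3404 (≈-0.1143)
After 6 (thin lens f=13): x=537/46 (≈11.6739) theta=-44795/44252 (≈-1.0123)
After 7 (propagate distance d=22 (to screen)): x=-117224/11063 (≈-10.5960) theta=-44795/44252 (≈-1.0123)
Rounded to 4 decimal places: x = -10.5960

Answer: -10.5960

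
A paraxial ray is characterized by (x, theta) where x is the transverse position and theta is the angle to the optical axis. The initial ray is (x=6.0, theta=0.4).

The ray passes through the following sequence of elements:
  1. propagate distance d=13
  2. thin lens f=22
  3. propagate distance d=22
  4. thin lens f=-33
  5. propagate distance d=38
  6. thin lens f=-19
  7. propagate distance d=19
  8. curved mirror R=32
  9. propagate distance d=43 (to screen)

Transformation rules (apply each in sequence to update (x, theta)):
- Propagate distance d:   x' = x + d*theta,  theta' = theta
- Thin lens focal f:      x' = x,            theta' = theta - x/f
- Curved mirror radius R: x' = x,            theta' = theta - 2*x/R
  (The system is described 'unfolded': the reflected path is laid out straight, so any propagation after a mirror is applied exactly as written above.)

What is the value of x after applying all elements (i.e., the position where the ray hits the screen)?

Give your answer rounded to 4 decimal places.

Initial: x=6.0000 theta=0.4000
After 1 (propagate distance d=13): x=11.2000 theta=0.4000
After 2 (thin lens f=22): x=11.2000 theta=-6/55 (≈-0.1091)
After 3 (propagate distance d=22): x=8.8000 theta=-6/55 (≈-0.1091)
After 4 (thin lens f=-33): x=8.8000 theta=26/165 (≈0.1576)
After 5 (propagate distance d=38): x=488/33 (≈14.7879) theta=26/165 (≈0.1576)
After 6 (thin lens f=-19): x=488/33 (≈14.7879) theta=978/1045 (≈0.9359)
After 7 (propagate distance d=19): x=5374/165 (≈32.5697) theta=978/1045 (≈0.9359)
After 8 (curved mirror R=32): x=5374/165 (≈32.5697) theta=-27581/25080 (≈-1.0997)
After 9 (propagate distance d=43 (to screen)): x=-24609/1672 (≈-14.7183) theta=-27581/25080 (≈-1.0997)
Rounded to 4 decimal places: x = -14.7183

Answer: -14.7183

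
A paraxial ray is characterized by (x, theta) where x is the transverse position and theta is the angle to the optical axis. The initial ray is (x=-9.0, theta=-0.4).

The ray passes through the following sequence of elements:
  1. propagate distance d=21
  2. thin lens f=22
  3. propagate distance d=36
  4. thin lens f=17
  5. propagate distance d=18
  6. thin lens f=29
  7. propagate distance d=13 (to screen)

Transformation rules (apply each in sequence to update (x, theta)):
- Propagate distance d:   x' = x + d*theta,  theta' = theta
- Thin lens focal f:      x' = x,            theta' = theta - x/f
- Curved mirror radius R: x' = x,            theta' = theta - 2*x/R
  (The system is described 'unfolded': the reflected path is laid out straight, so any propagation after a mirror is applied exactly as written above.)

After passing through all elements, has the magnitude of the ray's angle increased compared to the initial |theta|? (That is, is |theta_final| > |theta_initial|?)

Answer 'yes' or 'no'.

Initial: x=-9.0000 theta=-0.4000
After 1 (propagate distance d=21): x=-17.4000 theta=-0.4000
After 2 (thin lens f=22): x=-17.4000 theta=43/110 (≈0.3909)
After 3 (propagate distance d=36): x=-183/55 (≈-3.3273) theta=43/110 (≈0.3909)
After 4 (thin lens f=17): x=-183/55 (≈-3.3273) theta=1097/1870 (≈0.5866)
After 5 (propagate distance d=18): x=6762/935 (≈7.2321) theta=1097/1870 (≈0.5866)
After 6 (thin lens f=29): x=6762/935 (≈7.2321) theta=18289/54230 (≈0.3372)
After 7 (propagate distance d=13 (to screen)): x=629953/54230 (≈11.6163) theta=18289/54230 (≈0.3372)
|theta_initial|=0.4000 |theta_final|=18289/54230 (≈0.3372) -> not increased

Answer: no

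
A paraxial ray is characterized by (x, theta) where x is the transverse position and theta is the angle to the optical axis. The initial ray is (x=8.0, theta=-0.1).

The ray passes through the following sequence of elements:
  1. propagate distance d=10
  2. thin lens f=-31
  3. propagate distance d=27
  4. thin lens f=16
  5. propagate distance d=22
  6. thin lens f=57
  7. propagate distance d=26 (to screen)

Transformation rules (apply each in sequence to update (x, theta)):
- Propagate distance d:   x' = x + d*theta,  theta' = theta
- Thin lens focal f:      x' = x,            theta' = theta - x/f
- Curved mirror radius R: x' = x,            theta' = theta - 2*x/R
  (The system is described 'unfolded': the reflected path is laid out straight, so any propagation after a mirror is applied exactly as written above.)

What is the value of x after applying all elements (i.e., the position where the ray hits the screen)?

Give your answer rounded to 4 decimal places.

Initial: x=8.0000 theta=-0.1000
After 1 (propagate distance d=10): x=7.0000 theta=-0.1000
After 2 (thin lens f=-31): x=7.0000 theta=39/310 (≈0.1258)
After 3 (propagate distance d=27): x=3223/310 (≈10.3968) theta=39/310 (≈0.1258)
After 4 (thin lens f=16): x=3223/310 (≈10.3968) theta=-2599/4960 (≈-0.5240)
After 5 (propagate distance d=22): x=-561/496 (≈-1.1310) theta=-2599/4960 (≈-0.5240)
After 6 (thin lens f=57): x=-561/496 (≈-1.1310) theta=-47511/94240 (≈-0.5041)
After 7 (propagate distance d=26 (to screen)): x=-335469/23560 (≈-14.2389) theta=-47511/94240 (≈-0.5041)
Rounded to 4 decimal places: x = -14.2389

Answer: -14.2389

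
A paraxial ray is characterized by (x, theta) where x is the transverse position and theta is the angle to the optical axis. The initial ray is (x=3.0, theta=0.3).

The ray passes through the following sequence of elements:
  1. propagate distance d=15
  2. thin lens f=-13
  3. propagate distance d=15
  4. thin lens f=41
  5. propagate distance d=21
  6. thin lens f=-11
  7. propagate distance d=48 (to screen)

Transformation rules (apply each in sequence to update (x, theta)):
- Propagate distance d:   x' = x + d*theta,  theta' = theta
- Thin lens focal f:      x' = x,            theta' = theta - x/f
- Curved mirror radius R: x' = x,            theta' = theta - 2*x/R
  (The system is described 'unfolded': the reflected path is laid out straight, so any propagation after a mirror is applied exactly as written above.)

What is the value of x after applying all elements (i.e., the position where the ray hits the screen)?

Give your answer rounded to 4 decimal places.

Answer: 170.7245

Derivation:
Initial: x=3.0000 theta=0.3000
After 1 (propagate distance d=15): x=7.5000 theta=0.3000
After 2 (thin lens f=-13): x=7.5000 theta=57/65 (≈0.8769)
After 3 (propagate distance d=15): x=537/26 (≈20.6538) theta=57/65 (≈0.8769)
After 4 (thin lens f=41): x=537/26 (≈20.6538) theta=153/410 (≈0.3732)
After 5 (propagate distance d=21): x=75927/2665 (≈28.4904) theta=153/410 (≈0.3732)
After 6 (thin lens f=-11): x=75927/2665 (≈28.4904) theta=173733/58630 (≈2.9632)
After 7 (propagate distance d=48 (to screen)): x=5004789/29315 (≈170.7245) theta=173733/58630 (≈2.9632)
Rounded to 4 decimal places: x = 170.7245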